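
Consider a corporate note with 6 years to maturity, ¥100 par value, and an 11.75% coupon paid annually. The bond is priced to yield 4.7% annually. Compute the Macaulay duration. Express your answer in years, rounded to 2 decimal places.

4.83 years

Periodic yield y = 0.047. Discount each cash flow and weight by its year:
  t   CF        PV=CF/(1+0.047)^t    t·PV
  1        11.75        11.2225        11.2225
  2        11.75        10.7188        21.4375
  3        11.75        10.2376        30.7128
  4        11.75         9.7780        39.1121
  5        11.75         9.3391        46.6954
  6       111.75        84.8335       509.0011
  Σ                    136.1295       658.1814
Price P = Σ PV = 136.1295.
Macaulay duration = Σ(t·PV) / P = 658.1814 / 136.1295 = 4.83496 years.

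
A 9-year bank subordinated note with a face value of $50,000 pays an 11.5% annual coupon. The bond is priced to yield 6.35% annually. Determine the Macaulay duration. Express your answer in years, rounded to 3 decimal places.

6.475 years

Periodic yield y = 0.0635. Discount each cash flow and weight by its year:
  t   CF        PV=CF/(1+0.0635)^t    t·PV
  1     5,750.00     5,406.6761     5,406.6761
  2     5,750.00     5,083.8515    10,167.7030
  3     5,750.00     4,780.3023    14,340.9069
  4     5,750.00     4,494.8776    17,979.5103
  5     5,750.00     4,226.4951    21,132.4757
  6     5,750.00     3,974.1374    23,844.8245
  7     5,750.00     3,736.8476    26,157.9331
  8     5,750.00     3,513.7260    28,109.8079
  9    55,750.00    32,033.7236   288,303.5121
  Σ                 67,250.6371   435,443.3496
Price P = Σ PV = 67,250.6371.
Macaulay duration = Σ(t·PV) / P = 435,443.3496 / 67,250.6371 = 6.47493 years.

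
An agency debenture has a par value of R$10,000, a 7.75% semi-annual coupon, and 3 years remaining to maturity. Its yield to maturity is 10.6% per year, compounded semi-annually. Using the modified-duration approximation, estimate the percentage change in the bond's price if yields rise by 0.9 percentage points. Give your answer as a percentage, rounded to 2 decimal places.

Periodic yield y = 0.053. Modified duration first:
  t   CF        PV=CF/(1+0.053)^t    t·PV
  1       387.50       367.9962       367.9962
  2       387.50       349.4741       698.9482
  3       387.50       331.8842       995.6526
  4       387.50       315.1797     1,260.7188
  5       387.50       299.3159     1,496.5797
  6    10,387.50     7,619.7515    45,718.5092
  Σ                  9,283.6016    50,538.4046
P = 9,283.6016; D_Mac = 5.44384 half-year periods = 2.72192 yrs; D_mod = 2.72192/(1+0.053) = 2.58492 yrs.
ΔP/P ≈ -D_mod · Δy = -2.58492 × (+0.009) = -0.023264 = -2.3264%.

-2.33%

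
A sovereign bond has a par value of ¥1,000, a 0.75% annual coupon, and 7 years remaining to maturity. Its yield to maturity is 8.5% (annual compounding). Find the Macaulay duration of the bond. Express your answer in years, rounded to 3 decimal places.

6.788 years

Periodic yield y = 0.085. Discount each cash flow and weight by its year:
  t   CF        PV=CF/(1+0.085)^t    t·PV
  1         7.50         6.9124         6.9124
  2         7.50         6.3709        12.7418
  3         7.50         5.8718        17.6154
  4         7.50         5.4118        21.6472
  5         7.50         4.9878        24.9392
  6         7.50         4.5971        27.5825
  7     1,007.50       569.1633     3,984.1431
  Σ                    603.3152     4,095.5818
Price P = Σ PV = 603.3152.
Macaulay duration = Σ(t·PV) / P = 4,095.5818 / 603.3152 = 6.78846 years.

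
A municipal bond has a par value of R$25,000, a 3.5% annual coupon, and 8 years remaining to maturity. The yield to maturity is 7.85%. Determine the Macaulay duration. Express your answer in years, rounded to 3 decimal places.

Periodic yield y = 0.0785. Discount each cash flow and weight by its year:
  t   CF        PV=CF/(1+0.0785)^t    t·PV
  1       875.00       811.3120       811.3120
  2       875.00       752.2596     1,504.5193
  3       875.00       697.5054     2,092.5163
  4       875.00       646.7366     2,586.9465
  5       875.00       599.6631     2,998.3154
  6       875.00       556.0158     3,336.0950
  7       875.00       515.5455     3,608.8186
  8    25,875.00    14,135.7600   113,086.0800
  Σ                 18,714.7981   130,024.6030
Price P = Σ PV = 18,714.7981.
Macaulay duration = Σ(t·PV) / P = 130,024.6030 / 18,714.7981 = 6.94769 years.

6.948 years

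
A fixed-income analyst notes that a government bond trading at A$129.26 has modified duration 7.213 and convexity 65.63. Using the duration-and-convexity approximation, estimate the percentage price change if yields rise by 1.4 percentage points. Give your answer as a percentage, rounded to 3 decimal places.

Duration effect: -D_mod·Δy = -7.213 × (+0.014) = -0.100982
Convexity effect: ½·C·(Δy)² = 0.5 × 65.63 × (0.014)² = +0.00643174
ΔP/P ≈ -0.100982 + 0.00643174 = -0.09455026
= -9.455026%.

-9.455%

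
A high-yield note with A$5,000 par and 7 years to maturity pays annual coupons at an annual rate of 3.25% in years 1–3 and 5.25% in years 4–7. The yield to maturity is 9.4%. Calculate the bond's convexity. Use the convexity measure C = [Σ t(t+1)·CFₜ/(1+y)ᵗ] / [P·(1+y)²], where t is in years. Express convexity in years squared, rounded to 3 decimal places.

With y = 0.094:
  t   CF        PV=CF/(1+0.094)^t    t·PV        t(t+1)·PV
  1       162.50       148.5375       148.5375         297.0750
  2       162.50       135.7747       271.5493         814.6480
  3       162.50       124.1085       372.3254       1,489.3016
  4       262.50       183.2568       733.0271       3,665.1353
  5       262.50       167.5108       837.5538       5,025.3227
  6       262.50       153.1177       918.7062       6,430.9431
  7     5,262.50     2,805.8914    19,641.2397     157,129.9173
  Σ                  3,718.1972    22,922.9388     174,852.3428
P = 3,718.1972.
Convexity = Σ t(t+1)·PV / [P·(1+y)²] = 174,852.3428 / (3,718.1972 × 1.196836) = 39.29202.

39.292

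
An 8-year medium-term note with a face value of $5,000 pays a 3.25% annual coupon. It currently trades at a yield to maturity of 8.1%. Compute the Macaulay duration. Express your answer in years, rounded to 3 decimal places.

6.994 years

Periodic yield y = 0.081. Discount each cash flow and weight by its year:
  t   CF        PV=CF/(1+0.081)^t    t·PV
  1       162.50       150.3238       150.3238
  2       162.50       139.0599       278.1198
  3       162.50       128.6401       385.9202
  4       162.50       119.0010       476.0040
  5       162.50       110.0842       550.4209
  6       162.50       101.8355       611.0130
  7       162.50        94.2049       659.4343
  8     5,162.50     2,768.5637    22,148.5092
  Σ                  3,611.7130    25,259.7452
Price P = Σ PV = 3,611.7130.
Macaulay duration = Σ(t·PV) / P = 25,259.7452 / 3,611.7130 = 6.99384 years.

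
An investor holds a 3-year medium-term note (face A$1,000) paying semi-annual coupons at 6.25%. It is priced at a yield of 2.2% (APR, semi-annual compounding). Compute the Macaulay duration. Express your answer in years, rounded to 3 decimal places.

2.795 years

Periodic yield y = 0.011. Discount each cash flow and weight by its period:
  t   CF        PV=CF/(1+0.011)^t    t·PV
  1        31.25        30.9100        30.9100
  2        31.25        30.5737        61.1474
  3        31.25        30.2410        90.7231
  4        31.25        29.9120       119.6480
  5        31.25        29.5865       147.9327
  6     1,031.25       965.7329     5,794.3974
  Σ                  1,116.9561     6,244.7586
Price P = Σ PV = 1,116.9561.
Macaulay duration = Σ(t·PV) / P = 6,244.7586 / 1,116.9561 = 5.59087 half-year periods.
In years: 5.59087 / 2 = 2.79544 years.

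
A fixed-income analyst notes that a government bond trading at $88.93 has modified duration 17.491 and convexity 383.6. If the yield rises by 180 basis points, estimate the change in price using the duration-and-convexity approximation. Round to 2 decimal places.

-$22.47

Duration effect: -D_mod·Δy = -17.491 × (+0.018) = -0.314838
Convexity effect: ½·C·(Δy)² = 0.5 × 383.6 × (0.018)² = +0.0621432
ΔP/P ≈ -0.314838 + 0.0621432 = -0.2526948
ΔP ≈ 88.93 × (-0.2526948) = -22.472148564.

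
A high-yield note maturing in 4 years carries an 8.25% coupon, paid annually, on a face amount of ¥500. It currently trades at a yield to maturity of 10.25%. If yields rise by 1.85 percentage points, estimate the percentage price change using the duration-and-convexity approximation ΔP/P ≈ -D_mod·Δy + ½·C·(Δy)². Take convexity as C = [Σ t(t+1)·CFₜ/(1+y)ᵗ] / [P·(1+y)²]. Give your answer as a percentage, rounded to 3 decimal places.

-5.717%

With y = 0.1025:
  t   CF        PV=CF/(1+0.1025)^t    t·PV        t(t+1)·PV
  1        41.25        37.4150        37.4150          74.8299
  2        41.25        33.9365        67.8730         203.6189
  3        41.25        30.7814        92.3442         369.3766
  4       541.25       366.3393     1,465.3572       7,326.7861
  Σ                    468.4721     1,662.9893       7,974.6115
P = 468.4721; D_Mac = 3.54981 yrs; D_mod = 3.21979 yrs; C = 14.00453.
Duration effect: -3.21979 × (+0.0185) = -0.059566
Convexity effect: 0.5 × 14.00453 × (0.0185)² = +0.0023965
ΔP/P ≈ -0.059566 + 0.0023965 = -0.057170 = -5.7170%.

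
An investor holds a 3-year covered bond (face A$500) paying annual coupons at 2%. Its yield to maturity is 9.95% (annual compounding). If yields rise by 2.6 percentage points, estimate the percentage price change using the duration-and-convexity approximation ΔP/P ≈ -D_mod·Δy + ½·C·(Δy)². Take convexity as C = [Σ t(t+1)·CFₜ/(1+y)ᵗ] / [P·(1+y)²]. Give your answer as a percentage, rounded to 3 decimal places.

With y = 0.0995:
  t   CF        PV=CF/(1+0.0995)^t    t·PV        t(t+1)·PV
  1        10.00         9.0950         9.0950          18.1901
  2        10.00         8.2720        16.5440          49.6319
  3       510.00       383.6935     1,151.0806       4,604.3223
  Σ                    401.0606     1,176.7196       4,672.1443
P = 401.0606; D_Mac = 2.93402 yrs; D_mod = 2.66850 yrs; C = 9.63642.
Duration effect: -2.66850 × (+0.026) = -0.069381
Convexity effect: 0.5 × 9.63642 × (0.026)² = +0.0032571
ΔP/P ≈ -0.069381 + 0.0032571 = -0.066124 = -6.6124%.

-6.612%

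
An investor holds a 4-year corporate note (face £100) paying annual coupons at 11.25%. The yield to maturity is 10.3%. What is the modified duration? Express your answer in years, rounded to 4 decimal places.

Periodic yield y = 0.103. First find Macaulay duration:
  t   CF        PV=CF/(1+0.103)^t    t·PV
  1        11.25        10.1995        10.1995
  2        11.25         9.2470        18.4940
  3        11.25         8.3835        25.1505
  4       111.25        75.1619       300.6478
  Σ                    102.9919       354.4918
P = 102.9919; Macaulay duration = 354.4918 / 102.9919 = 3.44194 years.
Modified duration = D_Mac / (1 + y) = 3.44194 / 1.103 = 3.12052 years.

3.1205 years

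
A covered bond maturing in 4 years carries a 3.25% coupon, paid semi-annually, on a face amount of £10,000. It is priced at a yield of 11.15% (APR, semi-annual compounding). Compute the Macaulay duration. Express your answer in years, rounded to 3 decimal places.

Periodic yield y = 0.05575. Discount each cash flow and weight by its period:
  t   CF        PV=CF/(1+0.05575)^t    t·PV
  1       162.50       153.9190       153.9190
  2       162.50       145.7912       291.5823
  3       162.50       138.0925       414.2775
  4       162.50       130.8004       523.2015
  5       162.50       123.8933       619.4666
  6       162.50       117.3510       704.1060
  7       162.50       111.1542       778.0791
  8    10,162.50     6,584.3338    52,674.6702
  Σ                  7,505.3353    56,159.3023
Price P = Σ PV = 7,505.3353.
Macaulay duration = Σ(t·PV) / P = 56,159.3023 / 7,505.3353 = 7.48258 half-year periods.
In years: 7.48258 / 2 = 3.74129 years.

3.741 years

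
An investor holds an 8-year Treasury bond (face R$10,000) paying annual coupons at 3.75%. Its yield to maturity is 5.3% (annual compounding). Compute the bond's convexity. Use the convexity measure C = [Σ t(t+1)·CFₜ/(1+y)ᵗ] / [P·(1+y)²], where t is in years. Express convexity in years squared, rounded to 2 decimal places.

54.23

With y = 0.053:
  t   CF        PV=CF/(1+0.053)^t    t·PV        t(t+1)·PV
  1       375.00       356.1254       356.1254         712.2507
  2       375.00       338.2007       676.4014       2,029.2043
  3       375.00       321.1783       963.5348       3,854.1392
  4       375.00       305.0126     1,220.0504       6,100.2520
  5       375.00       289.6606     1,448.3030       8,689.8177
  6       375.00       275.0813     1,650.4877      11,553.4139
  7       375.00       261.2358     1,828.6505      14,629.2040
  8    10,375.00     6,863.7449    54,909.9594     494,189.6349
  Σ                  9,010.2395    63,053.5126     541,757.9168
P = 9,010.2395.
Convexity = Σ t(t+1)·PV / [P·(1+y)²] = 541,757.9168 / (9,010.2395 × 1.108809) = 54.22658.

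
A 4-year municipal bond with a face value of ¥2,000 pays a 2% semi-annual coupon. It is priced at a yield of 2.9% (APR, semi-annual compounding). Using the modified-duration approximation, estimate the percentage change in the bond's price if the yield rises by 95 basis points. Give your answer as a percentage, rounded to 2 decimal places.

-3.62%

Periodic yield y = 0.0145. Modified duration first:
  t   CF        PV=CF/(1+0.0145)^t    t·PV
  1        20.00        19.7141        19.7141
  2        20.00        19.4324        38.8648
  3        20.00        19.1546        57.4639
  4        20.00        18.8809        75.5234
  5        20.00        18.6110        93.0550
  6        20.00        18.3450       110.0700
  7        20.00        18.0828       126.5796
  8     2,020.00     1,800.2589    14,402.0709
  Σ                  1,932.4797    14,923.3418
P = 1,932.4797; D_Mac = 7.72238 half-year periods = 3.86119 yrs; D_mod = 3.86119/(1+0.0145) = 3.80600 yrs.
ΔP/P ≈ -D_mod · Δy = -3.80600 × (+0.0095) = -0.036157 = -3.6157%.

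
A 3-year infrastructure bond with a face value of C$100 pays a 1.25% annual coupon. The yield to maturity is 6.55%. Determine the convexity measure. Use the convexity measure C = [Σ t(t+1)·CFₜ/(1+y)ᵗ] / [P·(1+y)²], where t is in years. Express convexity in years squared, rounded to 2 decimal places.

With y = 0.0655:
  t   CF        PV=CF/(1+0.0655)^t    t·PV        t(t+1)·PV
  1         1.25         1.1732         1.1732           2.3463
  2         1.25         1.1010         2.2021           6.6062
  3       101.25        83.7018       251.1053       1,004.4213
  Σ                     85.9760       254.4806       1,013.3739
P = 85.9760.
Convexity = Σ t(t+1)·PV / [P·(1+y)²] = 1,013.3739 / (85.9760 × 1.135290) = 10.38211.

10.38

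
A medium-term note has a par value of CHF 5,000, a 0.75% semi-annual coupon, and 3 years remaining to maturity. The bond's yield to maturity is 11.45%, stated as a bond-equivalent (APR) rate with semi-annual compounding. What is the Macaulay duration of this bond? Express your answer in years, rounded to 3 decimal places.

Periodic yield y = 0.05725. Discount each cash flow and weight by its period:
  t   CF        PV=CF/(1+0.05725)^t    t·PV
  1        18.75        17.7347        17.7347
  2        18.75        16.7744        33.5487
  3        18.75        15.8660        47.5981
  4        18.75        15.0069        60.0275
  5        18.75        14.1943        70.9713
  6     5,018.75     3,593.5972    21,561.5834
  Σ                  3,673.1734    21,791.4637
Price P = Σ PV = 3,673.1734.
Macaulay duration = Σ(t·PV) / P = 21,791.4637 / 3,673.1734 = 5.93260 half-year periods.
In years: 5.93260 / 2 = 2.96630 years.

2.966 years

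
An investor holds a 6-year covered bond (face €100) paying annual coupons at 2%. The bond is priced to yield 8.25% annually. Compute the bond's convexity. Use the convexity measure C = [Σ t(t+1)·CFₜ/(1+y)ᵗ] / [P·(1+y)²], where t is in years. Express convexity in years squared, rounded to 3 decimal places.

33.080

With y = 0.0825:
  t   CF        PV=CF/(1+0.0825)^t    t·PV        t(t+1)·PV
  1         2.00         1.8476         1.8476           3.6952
  2         2.00         1.7068         3.4135          10.2406
  3         2.00         1.5767         4.7301          18.9203
  4         2.00         1.4565         5.8261          29.1305
  5         2.00         1.3455         6.7276          40.3656
  6       102.00        63.3918       380.3505       2,662.4535
  Σ                     71.3248       402.8954       2,764.8057
P = 71.3248.
Convexity = Σ t(t+1)·PV / [P·(1+y)²] = 2,764.8057 / (71.3248 × 1.171806) = 33.08020.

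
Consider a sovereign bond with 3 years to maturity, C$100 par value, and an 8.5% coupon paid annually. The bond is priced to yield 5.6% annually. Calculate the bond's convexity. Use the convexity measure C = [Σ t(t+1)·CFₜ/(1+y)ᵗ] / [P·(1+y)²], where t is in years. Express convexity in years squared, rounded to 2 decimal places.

With y = 0.056:
  t   CF        PV=CF/(1+0.056)^t    t·PV        t(t+1)·PV
  1         8.50         8.0492         8.0492          16.0985
  2         8.50         7.6224        15.2448          45.7343
  3       108.50        92.1378       276.4135       1,105.6540
  Σ                    107.8095       299.7075       1,167.4868
P = 107.8095.
Convexity = Σ t(t+1)·PV / [P·(1+y)²] = 1,167.4868 / (107.8095 × 1.115136) = 9.71107.

9.71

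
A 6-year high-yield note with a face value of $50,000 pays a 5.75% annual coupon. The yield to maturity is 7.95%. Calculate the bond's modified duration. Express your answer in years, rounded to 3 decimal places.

4.811 years

Periodic yield y = 0.0795. First find Macaulay duration:
  t   CF        PV=CF/(1+0.0795)^t    t·PV
  1     2,875.00     2,663.2700     2,663.2700
  2     2,875.00     2,467.1330     4,934.2659
  3     2,875.00     2,285.4404     6,856.3213
  4     2,875.00     2,117.1287     8,468.5149
  5     2,875.00     1,961.2123     9,806.0617
  6    52,875.00    33,412.9253   200,477.5521
  Σ                 44,907.1098   233,205.9859
P = 44,907.1098; Macaulay duration = 233,205.9859 / 44,907.1098 = 5.19307 years.
Modified duration = D_Mac / (1 + y) = 5.19307 / 1.0795 = 4.81063 years.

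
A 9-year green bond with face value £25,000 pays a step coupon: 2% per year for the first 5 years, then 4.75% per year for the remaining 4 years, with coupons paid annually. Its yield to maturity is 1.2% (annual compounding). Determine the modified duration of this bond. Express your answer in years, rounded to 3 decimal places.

8.179 years

Periodic yield y = 0.012. First find Macaulay duration:
  t   CF        PV=CF/(1+0.012)^t    t·PV
  1       500.00       494.0711       494.0711
  2       500.00       488.2126       976.4252
  3       500.00       482.4235     1,447.2705
  4       500.00       476.7031     1,906.8123
  5       500.00       471.0505     2,355.2524
  6     1,187.50     1,105.4791     6,632.8747
  7     1,187.50     1,092.3707     7,646.5947
  8     1,187.50     1,079.4177     8,635.3413
  9    26,187.50    23,521.7391   211,695.6515
  Σ                 29,211.4673   241,790.2937
P = 29,211.4673; Macaulay duration = 241,790.2937 / 29,211.4673 = 8.27724 years.
Modified duration = D_Mac / (1 + y) = 8.27724 / 1.012 = 8.17909 years.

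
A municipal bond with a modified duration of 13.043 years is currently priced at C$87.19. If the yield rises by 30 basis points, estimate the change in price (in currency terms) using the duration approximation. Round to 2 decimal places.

Duration approximation: ΔP/P ≈ -D_mod · Δy = -13.043 × (+0.003) = -0.039129.
ΔP ≈ 87.19 × (-0.039129) = -3.41165751.

-C$3.41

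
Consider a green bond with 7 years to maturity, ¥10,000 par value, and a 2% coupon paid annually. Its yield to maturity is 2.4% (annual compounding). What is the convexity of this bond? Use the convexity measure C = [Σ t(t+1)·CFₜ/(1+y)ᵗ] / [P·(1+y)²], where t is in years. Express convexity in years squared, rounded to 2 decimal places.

49.31

With y = 0.024:
  t   CF        PV=CF/(1+0.024)^t    t·PV        t(t+1)·PV
  1       200.00       195.3125       195.3125         390.6250
  2       200.00       190.7349       381.4697       1,144.4092
  3       200.00       186.2645       558.7935       2,235.1742
  4       200.00       181.8989       727.5958       3,637.9788
  5       200.00       177.6357       888.1784       5,329.0705
  6       200.00       173.4723     1,040.8341       7,285.8386
  7    10,200.00     8,639.7361    60,478.1524     483,825.2195
  Σ                  9,745.0549    64,270.3365     503,848.3158
P = 9,745.0549.
Convexity = Σ t(t+1)·PV / [P·(1+y)²] = 503,848.3158 / (9,745.0549 × 1.048576) = 49.30780.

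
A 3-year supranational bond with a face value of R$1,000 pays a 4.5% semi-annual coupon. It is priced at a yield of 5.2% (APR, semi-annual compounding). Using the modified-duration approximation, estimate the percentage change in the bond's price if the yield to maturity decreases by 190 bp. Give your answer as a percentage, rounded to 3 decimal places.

+5.255%

Periodic yield y = 0.026. Modified duration first:
  t   CF        PV=CF/(1+0.026)^t    t·PV
  1        22.50        21.9298        21.9298
  2        22.50        21.3741        42.7482
  3        22.50        20.8325        62.4974
  4        22.50        20.3045        81.2181
  5        22.50        19.7900        98.9500
  6     1,022.50       876.5550     5,259.3298
  Σ                    980.7859     5,566.6733
P = 980.7859; D_Mac = 5.67573 half-year periods = 2.83786 yrs; D_mod = 2.83786/(1+0.026) = 2.76595 yrs.
ΔP/P ≈ -D_mod · Δy = -2.76595 × (-0.019) = +0.052553 = +5.2553%.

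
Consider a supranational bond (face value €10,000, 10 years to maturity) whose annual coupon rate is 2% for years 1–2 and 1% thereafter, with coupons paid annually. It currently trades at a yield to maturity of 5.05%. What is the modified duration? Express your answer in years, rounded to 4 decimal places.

8.7972 years

Periodic yield y = 0.0505. First find Macaulay duration:
  t   CF        PV=CF/(1+0.0505)^t    t·PV
  1       200.00       190.3855       190.3855
  2       200.00       181.2333       362.4665
  3       100.00        86.2605       258.7814
  4       100.00        82.1137       328.4549
  5       100.00        78.1663       390.8316
  6       100.00        74.4087       446.4521
  7       100.00        70.8317       495.8218
  8       100.00        67.4266       539.4132
  9       100.00        64.1853       577.6676
  10   10,100.00     6,171.0747    61,710.7474
  Σ                  7,066.0864    65,301.0221
P = 7,066.0864; Macaulay duration = 65,301.0221 / 7,066.0864 = 9.24147 years.
Modified duration = D_Mac / (1 + y) = 9.24147 / 1.0505 = 8.79721 years.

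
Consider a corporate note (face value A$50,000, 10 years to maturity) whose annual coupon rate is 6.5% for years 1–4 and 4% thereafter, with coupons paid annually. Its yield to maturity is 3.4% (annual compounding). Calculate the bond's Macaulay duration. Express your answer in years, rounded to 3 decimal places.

7.994 years

Periodic yield y = 0.034. Discount each cash flow and weight by its year:
  t   CF        PV=CF/(1+0.034)^t    t·PV
  1     3,250.00     3,143.1335     3,143.1335
  2     3,250.00     3,039.7809     6,079.5618
  3     3,250.00     2,939.8268     8,819.4804
  4     3,250.00     2,843.1594    11,372.6375
  5     2,000.00     1,692.1050     8,460.5249
  6     2,000.00     1,636.4652     9,818.7909
  7     2,000.00     1,582.6549    11,078.5842
  8     2,000.00     1,530.6140    12,244.9121
  9     2,000.00     1,480.2843    13,322.5591
  10   52,000.00    37,221.8501   372,218.5012
  Σ                 57,109.8741   456,558.6857
Price P = Σ PV = 57,109.8741.
Macaulay duration = Σ(t·PV) / P = 456,558.6857 / 57,109.8741 = 7.99439 years.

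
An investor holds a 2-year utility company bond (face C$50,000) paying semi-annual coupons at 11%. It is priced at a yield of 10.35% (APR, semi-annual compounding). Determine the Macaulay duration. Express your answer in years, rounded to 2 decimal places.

Periodic yield y = 0.05175. Discount each cash flow and weight by its period:
  t   CF        PV=CF/(1+0.05175)^t    t·PV
  1     2,750.00     2,614.6898     2,614.6898
  2     2,750.00     2,486.0374     4,972.0747
  3     2,750.00     2,363.7151     7,091.1453
  4    52,750.00    43,109.4400   172,437.7600
  Σ                 50,573.8823   187,115.6698
Price P = Σ PV = 50,573.8823.
Macaulay duration = Σ(t·PV) / P = 187,115.6698 / 50,573.8823 = 3.69985 half-year periods.
In years: 3.69985 / 2 = 1.84992 years.

1.85 years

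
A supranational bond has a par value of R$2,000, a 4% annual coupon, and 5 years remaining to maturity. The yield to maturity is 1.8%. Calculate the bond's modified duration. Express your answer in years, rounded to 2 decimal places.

4.57 years

Periodic yield y = 0.018. First find Macaulay duration:
  t   CF        PV=CF/(1+0.018)^t    t·PV
  1        80.00        78.5855        78.5855
  2        80.00        77.1959       154.3919
  3        80.00        75.8310       227.4929
  4        80.00        74.4902       297.9606
  5     2,080.00     1,902.4990     9,512.4952
  Σ                  2,208.6016    10,270.9261
P = 2,208.6016; Macaulay duration = 10,270.9261 / 2,208.6016 = 4.65042 years.
Modified duration = D_Mac / (1 + y) = 4.65042 / 1.018 = 4.56819 years.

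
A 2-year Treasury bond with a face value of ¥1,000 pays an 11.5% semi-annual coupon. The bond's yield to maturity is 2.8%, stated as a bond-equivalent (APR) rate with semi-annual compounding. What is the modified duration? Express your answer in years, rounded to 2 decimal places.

1.83 years

Periodic yield y = 0.014. First find Macaulay duration:
  t   CF        PV=CF/(1+0.014)^t    t·PV
  1        57.50        56.7061        56.7061
  2        57.50        55.9232       111.8464
  3        57.50        55.1511       165.4532
  4     1,057.50     1,000.2961     4,001.1842
  Σ                  1,168.0764     4,335.1899
P = 1,168.0764; Macaulay duration = 4,335.1899 / 1,168.0764 = 3.71139 half-year periods = 1.85570 years.
Modified duration = D_Mac / (1 + y) = 1.85570 / 1.014 = 1.83008 years.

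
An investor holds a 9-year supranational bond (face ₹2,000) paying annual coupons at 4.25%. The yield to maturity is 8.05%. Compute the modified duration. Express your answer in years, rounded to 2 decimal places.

Periodic yield y = 0.0805. First find Macaulay duration:
  t   CF        PV=CF/(1+0.0805)^t    t·PV
  1        85.00        78.6673        78.6673
  2        85.00        72.8064       145.6127
  3        85.00        67.3821       202.1463
  4        85.00        62.3620       249.4479
  5        85.00        57.7158       288.5792
  6        85.00        53.4159       320.4952
  7        85.00        49.4363       346.0538
  8        85.00        45.7531       366.0250
  9     2,085.00     1,038.6832     9,348.1490
  Σ                  1,526.2221    11,345.1765
P = 1,526.2221; Macaulay duration = 11,345.1765 / 1,526.2221 = 7.43350 years.
Modified duration = D_Mac / (1 + y) = 7.43350 / 1.0805 = 6.87969 years.

6.88 years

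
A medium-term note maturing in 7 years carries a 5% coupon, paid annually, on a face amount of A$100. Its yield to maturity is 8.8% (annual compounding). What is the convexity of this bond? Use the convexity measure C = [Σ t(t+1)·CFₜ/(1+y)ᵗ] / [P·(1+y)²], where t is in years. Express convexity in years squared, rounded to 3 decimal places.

With y = 0.088:
  t   CF        PV=CF/(1+0.088)^t    t·PV        t(t+1)·PV
  1         5.00         4.5956         4.5956           9.1912
  2         5.00         4.2239         8.4478          25.3433
  3         5.00         3.8822        11.6467          46.5870
  4         5.00         3.5682        14.2730          71.3649
  5         5.00         3.2796        16.3982          98.3891
  6         5.00         3.0144        18.0862         126.6036
  7       105.00        58.1818       407.2725       3,258.1799
  Σ                     80.7458       480.7200       3,635.6588
P = 80.7458.
Convexity = Σ t(t+1)·PV / [P·(1+y)²] = 3,635.6588 / (80.7458 × 1.183744) = 38.03695.

38.037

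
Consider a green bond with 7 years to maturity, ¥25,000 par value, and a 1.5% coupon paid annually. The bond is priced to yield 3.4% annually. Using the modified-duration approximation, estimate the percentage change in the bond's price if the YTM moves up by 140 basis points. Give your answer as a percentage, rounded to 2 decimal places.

-9.04%

Periodic yield y = 0.034. Modified duration first:
  t   CF        PV=CF/(1+0.034)^t    t·PV
  1       375.00       362.6692       362.6692
  2       375.00       350.7440       701.4879
  3       375.00       339.2108     1,017.6324
  4       375.00       328.0569     1,312.2274
  5       375.00       317.2697     1,586.3484
  6       375.00       306.8372     1,841.0233
  7    25,375.00    20,079.9339   140,559.5375
  Σ                 22,084.7217   147,380.9262
P = 22,084.7217; D_Mac = 6.67343 yrs; D_mod = 6.67343/(1+0.034) = 6.45400 yrs.
ΔP/P ≈ -D_mod · Δy = -6.45400 × (+0.014) = -0.090356 = -9.0356%.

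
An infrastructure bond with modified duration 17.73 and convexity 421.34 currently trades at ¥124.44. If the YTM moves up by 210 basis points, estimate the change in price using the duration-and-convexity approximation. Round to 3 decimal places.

Duration effect: -D_mod·Δy = -17.73 × (+0.021) = -0.372330
Convexity effect: ½·C·(Δy)² = 0.5 × 421.34 × (0.021)² = +0.09290547
ΔP/P ≈ -0.372330 + 0.09290547 = -0.27942453
ΔP ≈ 124.44 × (-0.27942453) = -34.7715885132.

-¥34.772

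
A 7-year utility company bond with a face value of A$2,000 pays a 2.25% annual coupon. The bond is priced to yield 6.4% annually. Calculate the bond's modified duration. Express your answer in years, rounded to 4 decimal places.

6.0891 years

Periodic yield y = 0.064. First find Macaulay duration:
  t   CF        PV=CF/(1+0.064)^t    t·PV
  1        45.00        42.2932        42.2932
  2        45.00        39.7493        79.4986
  3        45.00        37.3583       112.0750
  4        45.00        35.1112       140.4449
  5        45.00        32.9993       164.9964
  6        45.00        31.0144       186.0861
  7     2,045.00     1,324.6524     9,272.5665
  Σ                  1,543.1781     9,997.9607
P = 1,543.1781; Macaulay duration = 9,997.9607 / 1,543.1781 = 6.47881 years.
Modified duration = D_Mac / (1 + y) = 6.47881 / 1.064 = 6.08911 years.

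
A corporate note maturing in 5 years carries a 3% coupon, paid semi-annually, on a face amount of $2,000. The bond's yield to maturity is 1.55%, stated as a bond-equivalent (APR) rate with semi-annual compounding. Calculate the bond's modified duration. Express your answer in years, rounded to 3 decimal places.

4.657 years

Periodic yield y = 0.00775. First find Macaulay duration:
  t   CF        PV=CF/(1+0.00775)^t    t·PV
  1        30.00        29.7693        29.7693
  2        30.00        29.5404        59.0807
  3        30.00        29.3132        87.9395
  4        30.00        29.0877       116.3510
  5        30.00        28.8640       144.3202
  6        30.00        28.6421       171.8524
  7        30.00        28.4218       198.9526
  8        30.00        28.2032       225.6258
  9        30.00        27.9863       251.8770
  10    2,030.00     1,879.1782    18,791.7822
  Σ                  2,139.0063    20,077.5507
P = 2,139.0063; Macaulay duration = 20,077.5507 / 2,139.0063 = 9.38639 half-year periods = 4.69320 years.
Modified duration = D_Mac / (1 + y) = 4.69320 / 1.00775 = 4.65710 years.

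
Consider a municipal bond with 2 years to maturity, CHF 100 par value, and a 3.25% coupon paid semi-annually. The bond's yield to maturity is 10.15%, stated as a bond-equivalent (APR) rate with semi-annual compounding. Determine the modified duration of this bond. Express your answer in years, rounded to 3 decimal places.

Periodic yield y = 0.05075. First find Macaulay duration:
  t   CF        PV=CF/(1+0.05075)^t    t·PV
  1        1.625         1.5465         1.5465
  2        1.625         1.4718         2.9436
  3        1.625         1.4007         4.2022
  4      101.625        83.3687       333.4747
  Σ                     87.7878       342.1671
P = 87.7878; Macaulay duration = 342.1671 / 87.7878 = 3.89766 half-year periods = 1.94883 years.
Modified duration = D_Mac / (1 + y) = 1.94883 / 1.05075 = 1.85471 years.

1.855 years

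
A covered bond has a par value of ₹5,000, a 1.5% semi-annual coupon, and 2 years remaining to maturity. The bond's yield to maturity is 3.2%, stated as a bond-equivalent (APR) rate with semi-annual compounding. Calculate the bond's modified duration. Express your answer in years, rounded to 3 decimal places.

Periodic yield y = 0.016. First find Macaulay duration:
  t   CF        PV=CF/(1+0.016)^t    t·PV
  1        37.50        36.9094        36.9094
  2        37.50        36.3282        72.6564
  3        37.50        35.7561       107.2683
  4     5,037.50     4,727.5946    18,910.3784
  Σ                  4,836.5883    19,127.2125
P = 4,836.5883; Macaulay duration = 19,127.2125 / 4,836.5883 = 3.95469 half-year periods = 1.97735 years.
Modified duration = D_Mac / (1 + y) = 1.97735 / 1.016 = 1.94621 years.

1.946 years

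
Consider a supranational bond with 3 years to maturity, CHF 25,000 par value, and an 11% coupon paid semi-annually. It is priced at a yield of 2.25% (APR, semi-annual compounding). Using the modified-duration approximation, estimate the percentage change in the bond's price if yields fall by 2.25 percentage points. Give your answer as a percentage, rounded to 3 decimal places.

+5.961%

Periodic yield y = 0.01125. Modified duration first:
  t   CF        PV=CF/(1+0.01125)^t    t·PV
  1     1,375.00     1,359.7033     1,359.7033
  2     1,375.00     1,344.5768     2,689.1537
  3     1,375.00     1,329.6186     3,988.8559
  4     1,375.00     1,314.8268     5,259.3073
  5     1,375.00     1,300.1996     6,500.9980
  6    26,375.00    24,662.7364   147,976.4182
  Σ                 31,311.6616   167,774.4365
P = 31,311.6616; D_Mac = 5.35821 half-year periods = 2.67910 yrs; D_mod = 2.67910/(1+0.01125) = 2.64930 yrs.
ΔP/P ≈ -D_mod · Δy = -2.64930 × (-0.0225) = +0.059609 = +5.9609%.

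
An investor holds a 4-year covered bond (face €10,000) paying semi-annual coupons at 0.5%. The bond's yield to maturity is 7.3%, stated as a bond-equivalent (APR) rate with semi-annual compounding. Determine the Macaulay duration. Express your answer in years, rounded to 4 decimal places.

Periodic yield y = 0.0365. Discount each cash flow and weight by its period:
  t   CF        PV=CF/(1+0.0365)^t    t·PV
  1        25.00        24.1196        24.1196
  2        25.00        23.2703        46.5405
  3        25.00        22.4508        67.3524
  4        25.00        21.6602        86.6409
  5        25.00        20.8975       104.4873
  6        25.00        20.1616       120.9694
  7        25.00        19.4516       136.1611
  8    10,025.00     7,525.4059    60,203.2472
  Σ                  7,677.4174    60,789.5184
Price P = Σ PV = 7,677.4174.
Macaulay duration = Σ(t·PV) / P = 60,789.5184 / 7,677.4174 = 7.91796 half-year periods.
In years: 7.91796 / 2 = 3.95898 years.

3.9590 years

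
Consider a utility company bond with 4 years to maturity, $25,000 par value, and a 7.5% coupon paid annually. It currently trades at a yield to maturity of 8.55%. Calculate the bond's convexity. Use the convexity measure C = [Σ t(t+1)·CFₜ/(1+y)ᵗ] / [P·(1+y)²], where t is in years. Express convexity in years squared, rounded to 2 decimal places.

14.69

With y = 0.0855:
  t   CF        PV=CF/(1+0.0855)^t    t·PV        t(t+1)·PV
  1     1,875.00     1,727.3146     1,727.3146       3,454.6292
  2     1,875.00     1,591.2617     3,182.5234       9,547.5703
  3     1,875.00     1,465.9251     4,397.7754      17,591.1015
  4    26,875.00    19,356.6038    77,426.4154     387,132.0769
  Σ                 24,141.1053    86,734.0288     417,725.3779
P = 24,141.1053.
Convexity = Σ t(t+1)·PV / [P·(1+y)²] = 417,725.3779 / (24,141.1053 × 1.178310) = 14.68500.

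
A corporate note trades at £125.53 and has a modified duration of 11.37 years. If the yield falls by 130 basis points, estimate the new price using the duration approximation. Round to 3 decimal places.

Duration approximation: ΔP/P ≈ -D_mod · Δy = -11.37 × (-0.013) = +0.147810.
New price ≈ 125.53 × (1 + 0.147810) = 144.0845893.

£144.085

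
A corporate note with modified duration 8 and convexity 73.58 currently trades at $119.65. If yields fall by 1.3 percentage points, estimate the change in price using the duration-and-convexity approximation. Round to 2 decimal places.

+$13.19

Duration effect: -D_mod·Δy = -8 × (-0.013) = +0.104000
Convexity effect: ½·C·(Δy)² = 0.5 × 73.58 × (-0.013)² = +0.00621751
ΔP/P ≈ +0.104000 + 0.00621751 = +0.11021751
ΔP ≈ 119.65 × (+0.11021751) = +13.1875250715.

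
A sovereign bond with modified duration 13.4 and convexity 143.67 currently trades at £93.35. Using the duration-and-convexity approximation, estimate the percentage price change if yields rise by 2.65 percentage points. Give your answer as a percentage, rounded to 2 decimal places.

-30.47%

Duration effect: -D_mod·Δy = -13.4 × (+0.0265) = -0.355100
Convexity effect: ½·C·(Δy)² = 0.5 × 143.67 × (0.0265)² = +0.05044612875
ΔP/P ≈ -0.355100 + 0.05044612875 = -0.30465387125
= -30.465387125%.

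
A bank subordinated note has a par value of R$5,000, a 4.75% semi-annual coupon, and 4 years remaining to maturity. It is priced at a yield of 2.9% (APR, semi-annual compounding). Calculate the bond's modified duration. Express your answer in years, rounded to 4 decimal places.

Periodic yield y = 0.0145. First find Macaulay duration:
  t   CF        PV=CF/(1+0.0145)^t    t·PV
  1       118.75       117.0527       117.0527
  2       118.75       115.3797       230.7595
  3       118.75       113.7306       341.1919
  4       118.75       112.1051       448.4204
  5       118.75       110.5028       552.5141
  6       118.75       108.9234       653.5406
  7       118.75       107.3666       751.5663
  8     5,118.75     4,561.9184    36,495.3468
  Σ                  5,346.9794    39,590.3923
P = 5,346.9794; Macaulay duration = 39,590.3923 / 5,346.9794 = 7.40425 half-year periods = 3.70213 years.
Modified duration = D_Mac / (1 + y) = 3.70213 / 1.0145 = 3.64921 years.

3.6492 years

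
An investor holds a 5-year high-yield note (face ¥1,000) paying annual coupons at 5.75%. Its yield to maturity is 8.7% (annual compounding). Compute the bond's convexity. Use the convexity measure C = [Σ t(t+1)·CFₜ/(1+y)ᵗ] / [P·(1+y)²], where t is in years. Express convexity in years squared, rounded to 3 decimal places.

21.689

With y = 0.087:
  t   CF        PV=CF/(1+0.087)^t    t·PV        t(t+1)·PV
  1        57.50        52.8979        52.8979         105.7958
  2        57.50        48.6641        97.3282         291.9846
  3        57.50        44.7692       134.3076         537.2302
  4        57.50        41.1860       164.7440         823.7201
  5     1,057.50       696.8393     3,484.1967      20,905.1800
  Σ                    884.3565     3,933.4743      22,663.9107
P = 884.3565.
Convexity = Σ t(t+1)·PV / [P·(1+y)²] = 22,663.9107 / (884.3565 × 1.181569) = 21.68944.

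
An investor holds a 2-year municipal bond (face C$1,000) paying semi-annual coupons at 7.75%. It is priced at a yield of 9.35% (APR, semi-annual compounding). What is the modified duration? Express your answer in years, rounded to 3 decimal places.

Periodic yield y = 0.04675. First find Macaulay duration:
  t   CF        PV=CF/(1+0.04675)^t    t·PV
  1        38.75        37.0193        37.0193
  2        38.75        35.3660        70.7320
  3        38.75        33.7865       101.3594
  4     1,038.75       865.2451     3,460.9805
  Σ                    971.4169     3,670.0912
P = 971.4169; Macaulay duration = 3,670.0912 / 971.4169 = 3.77808 half-year periods = 1.88904 years.
Modified duration = D_Mac / (1 + y) = 1.88904 / 1.04675 = 1.80467 years.

1.805 years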